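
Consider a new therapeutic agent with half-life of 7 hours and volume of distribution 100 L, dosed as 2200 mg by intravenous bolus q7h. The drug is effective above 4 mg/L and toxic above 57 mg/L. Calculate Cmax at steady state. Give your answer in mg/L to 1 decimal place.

44.0 mg/L

The dosing interval is 1 half-life, so f = 2^(−1) = 0.5.
Accumulation ratio R = 1/(1 − f) = 1/0.5 = 2/1.
Single-dose peak C₀ = D/Vd = 2200/100 = 22 mg/L.
Steady-state peak Cmax,ss = C₀·R = 22 × 2/1 ≈ 44.000 mg/L.
Peak 44.0 mg/L vs MTC 57 mg/L: below toxic threshold.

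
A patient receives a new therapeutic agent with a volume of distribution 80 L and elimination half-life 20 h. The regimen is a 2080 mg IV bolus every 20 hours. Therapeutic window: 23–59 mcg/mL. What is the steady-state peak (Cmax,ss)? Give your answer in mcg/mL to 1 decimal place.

52.0 mcg/mL

The dosing interval is 1 half-life, so f = 2^(−1) = 0.5.
Accumulation ratio R = 1/(1 − f) = 1/0.5 = 2/1.
Single-dose peak C₀ = D/Vd = 2080/80 = 26 mcg/mL.
Steady-state peak Cmax,ss = C₀·R = 26 × 2/1 ≈ 52.000 mcg/mL.
Peak 52.0 mcg/mL vs MTC 59 mcg/mL: below toxic threshold.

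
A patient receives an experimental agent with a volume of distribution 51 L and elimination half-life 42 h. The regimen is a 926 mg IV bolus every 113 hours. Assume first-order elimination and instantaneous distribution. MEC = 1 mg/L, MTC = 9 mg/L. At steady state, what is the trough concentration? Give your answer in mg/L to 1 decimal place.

3.3 mg/L

τ/t½ = 113/42 ≈ 2.6905, so fraction remaining f = (1/2)^(113/42) ≈ 0.1549.
At steady state, accumulation factor R = 1/(1 − e^(−kτ)) ≈ 1.1833.
Single-dose peak C₀ = D/Vd = 926/51 ≈ 18.157 mg/L.
Cmax,ss = C₀/(1 − f) ≈ 18.157/0.8451 ≈ 21.485 mg/L.
One interval later, Cmin,ss = Cmax,ss·e^(−kτ) ≈ 21.485 × 0.1549 ≈ 3.328 mg/L.
Trough 3.3 mg/L vs MEC 1 mg/L: adequate.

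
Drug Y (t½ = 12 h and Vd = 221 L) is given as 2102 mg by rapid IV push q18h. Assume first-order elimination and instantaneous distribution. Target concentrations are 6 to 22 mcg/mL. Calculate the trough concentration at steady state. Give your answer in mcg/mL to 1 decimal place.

5.2 mcg/mL

τ/t½ = 18/12 ≈ 1.5, so fraction remaining f = (1/2)^(18/12) ≈ 0.3536.
At steady state, accumulation factor R = 1/(1 − e^(−kτ)) ≈ 1.5470.
Single-dose peak C₀ = D/Vd = 2102/221 ≈ 9.511 mcg/mL.
Steady-state peak Cmax,ss = C₀·R ≈ 9.511 × 1.5470 ≈ 14.714 mcg/mL.
Steady-state trough Cmin,ss = Cmax,ss·f ≈ 14.714 × 0.3536 ≈ 5.203 mcg/mL.
Trough 5.2 mcg/mL vs MEC 6 mcg/mL: subtherapeutic.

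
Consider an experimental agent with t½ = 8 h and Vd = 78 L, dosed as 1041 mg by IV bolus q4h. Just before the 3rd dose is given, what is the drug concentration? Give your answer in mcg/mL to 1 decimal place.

f = (1/2)^(τ/t½) = (1/2)^(4/8) ≈ 0.7071.
C₀ = D/Vd = 1041/78 ≈ 13.346 mcg/mL.
Before the 3rd dose, 2 doses have been given. Superposition: Cmin = C₀·(f + f²).
≈ 13.346 × (0.7071 + 0.5000) ≈ 13.346 × 1.2071 ≈ 16.110 mcg/mL.

16.1 mcg/mL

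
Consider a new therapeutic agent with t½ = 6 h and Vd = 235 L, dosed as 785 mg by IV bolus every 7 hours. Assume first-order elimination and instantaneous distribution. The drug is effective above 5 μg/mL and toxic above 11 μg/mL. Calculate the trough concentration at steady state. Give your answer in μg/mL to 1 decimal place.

k = ln2/t½ = ln2/6 ≈ 0.115525 h⁻¹; fraction remaining f = e^(−kτ) = e^(−0.115525×7) ≈ 0.4454.
Each bolus raises the concentration by D/Vd = 785/235 ≈ 3.340 μg/mL.
Steady-state trough Cmin,ss = C₀·f/(1−f) ≈ 3.340 × 0.4454/0.5546 ≈ 2.682 μg/mL.
Trough 2.7 μg/mL vs MEC 5 μg/mL: subtherapeutic.

2.7 μg/mL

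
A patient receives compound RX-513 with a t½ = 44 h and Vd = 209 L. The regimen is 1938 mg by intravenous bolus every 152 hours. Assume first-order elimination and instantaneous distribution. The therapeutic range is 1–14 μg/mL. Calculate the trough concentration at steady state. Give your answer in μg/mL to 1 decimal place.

0.9 μg/mL

k = ln2/t½ = ln2/44 ≈ 0.015753 h⁻¹; fraction remaining f = e^(−kτ) = e^(−0.015753×152) ≈ 0.0912.
Accumulation ratio R = 1/(1 − f) ≈ 1/0.9088 ≈ 1.1004.
Each bolus raises the concentration by D/Vd = 1938/209 ≈ 9.273 μg/mL.
Steady-state peak Cmax,ss = C₀·R ≈ 9.273 × 1.1004 ≈ 10.204 μg/mL.
One interval later, Cmin,ss = Cmax,ss·e^(−kτ) ≈ 10.204 × 0.0912 ≈ 0.931 μg/mL.
Trough 0.9 μg/mL vs MEC 1 μg/mL: subtherapeutic.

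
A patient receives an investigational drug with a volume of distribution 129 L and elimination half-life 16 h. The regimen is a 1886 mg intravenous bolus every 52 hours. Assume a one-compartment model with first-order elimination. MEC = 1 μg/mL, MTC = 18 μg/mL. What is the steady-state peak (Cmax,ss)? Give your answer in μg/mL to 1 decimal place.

16.3 μg/mL

Over one 52-h interval, 52/16 ≈ 3.25 half-lives elapse, leaving f ≈ 0.1051 of each dose.
Accumulation ratio R = 1/(1 − f) ≈ 1/0.8949 ≈ 1.1174.
Single-dose peak C₀ = D/Vd = 1886/129 ≈ 14.620 μg/mL.
Steady-state peak Cmax,ss = C₀·R ≈ 14.620 × 1.1174 ≈ 16.336 μg/mL.
Peak 16.3 μg/mL vs MTC 18 μg/mL: below toxic threshold.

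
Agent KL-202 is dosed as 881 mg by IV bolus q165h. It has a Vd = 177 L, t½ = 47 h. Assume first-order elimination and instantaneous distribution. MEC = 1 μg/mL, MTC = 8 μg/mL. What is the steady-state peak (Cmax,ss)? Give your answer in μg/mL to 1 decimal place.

k = ln2/t½ = ln2/47 ≈ 0.014748 h⁻¹; fraction remaining f = e^(−kτ) = e^(−0.014748×165) ≈ 0.0877.
At steady state, accumulation factor R = 1/(1 − e^(−kτ)) ≈ 1.0961.
Single-dose peak C₀ = D/Vd = 881/177 ≈ 4.977 μg/mL.
Cmax,ss = C₀/(1 − f) ≈ 4.977/0.9123 ≈ 5.455 μg/mL.
Peak 5.5 μg/mL vs MTC 8 μg/mL: below toxic threshold.

5.5 μg/mL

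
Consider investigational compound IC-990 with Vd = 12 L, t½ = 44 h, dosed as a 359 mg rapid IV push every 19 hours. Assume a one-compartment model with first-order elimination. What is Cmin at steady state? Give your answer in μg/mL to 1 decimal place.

85.7 μg/mL

τ/t½ = 19/44 ≈ 0.43182, so fraction remaining f = (1/2)^(19/44) ≈ 0.7413.
Accumulation ratio R = 1/(1 − f) ≈ 1/0.2587 ≈ 3.8655.
Single-dose peak C₀ = D/Vd = 359/12 ≈ 29.917 μg/mL.
Steady-state peak Cmax,ss = C₀·R ≈ 29.917 × 3.8655 ≈ 115.644 μg/mL.
Steady-state trough Cmin,ss = Cmax,ss·f ≈ 115.644 × 0.7413 ≈ 85.727 μg/mL.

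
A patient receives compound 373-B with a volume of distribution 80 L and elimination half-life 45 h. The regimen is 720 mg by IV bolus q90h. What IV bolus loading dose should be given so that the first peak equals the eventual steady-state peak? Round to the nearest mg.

f = (1/2)^(90/45) ≈ 0.250000; accumulation ratio R = 1/(1−f) ≈ 1.33333.
Loading dose to hit Cmax,ss on first dose: D_load = D_maint·R ≈ 720 × 1.33333 ≈ 960.00 mg.

960 mg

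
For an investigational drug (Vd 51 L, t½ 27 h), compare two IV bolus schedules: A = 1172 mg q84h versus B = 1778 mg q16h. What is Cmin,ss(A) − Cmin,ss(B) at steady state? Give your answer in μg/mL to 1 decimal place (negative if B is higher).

-65.6 μg/mL

Regimen A: f = (1/2)^(84/27) ≈ 0.1157; Cmin,ss = (1172/51)·f/(1−f) ≈ 3.007 μg/mL.
Regimen B: f = (1/2)^(16/27) ≈ 0.6632; Cmin,ss = (1778/51)·f/(1−f) ≈ 68.649 μg/mL.
Difference ≈ 3.007 − 68.649 ≈ -65.642 μg/mL.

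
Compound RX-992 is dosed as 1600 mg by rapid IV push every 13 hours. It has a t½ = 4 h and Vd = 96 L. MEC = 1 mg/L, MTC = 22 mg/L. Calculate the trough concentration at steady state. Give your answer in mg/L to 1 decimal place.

τ/t½ = 13/4 ≈ 3.25, so fraction remaining f = (1/2)^(13/4) ≈ 0.1051.
Single-dose peak C₀ = D/Vd = 1600/96 ≈ 16.667 mg/L.
Steady-state trough Cmin,ss = C₀·f/(1−f) ≈ 16.667 × 0.1051/0.8949 ≈ 1.957 mg/L.
Trough 2.0 mg/L vs MEC 1 mg/L: adequate.

2.0 mg/L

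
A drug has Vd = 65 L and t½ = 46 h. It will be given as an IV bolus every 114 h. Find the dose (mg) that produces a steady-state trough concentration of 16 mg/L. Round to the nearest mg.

4755 mg

τ/t½ = 114/46 ≈ 2.4783, so f = (1/2)^(114/46) ≈ 0.179461.
Cmin,ss = (D/Vd)·f/(1−f), so D = Cmin,ss·Vd·(1−f)/f.
D = 16 × 65 × (1−f)/f ≈ 16 × 65 × 4.57224 ≈ 4755.13 mg.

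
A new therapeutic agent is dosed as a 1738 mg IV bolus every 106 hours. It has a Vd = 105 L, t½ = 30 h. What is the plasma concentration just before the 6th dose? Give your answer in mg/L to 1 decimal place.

f = (1/2)^(τ/t½) = (1/2)^(106/30) ≈ 0.0864.
C₀ = D/Vd = 1738/105 ≈ 16.552 mg/L.
Before the 6th dose, 5 doses have been given. Superposition: Cmin = C₀·(f + f² + … + f^5).
≈ 16.552 × (0.0864 + 0.0075 + 0.0006 + 0.0001 + 0.0000) ≈ 16.552 × 0.0946 ≈ 1.566 mg/L.

1.6 mg/L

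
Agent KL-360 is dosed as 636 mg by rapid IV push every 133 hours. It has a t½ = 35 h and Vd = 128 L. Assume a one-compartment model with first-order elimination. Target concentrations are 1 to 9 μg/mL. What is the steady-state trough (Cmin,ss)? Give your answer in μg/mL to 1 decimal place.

τ/t½ = 133/35 ≈ 3.8, so fraction remaining f = (1/2)^(133/35) ≈ 0.0718.
Each bolus raises the concentration by D/Vd = 636/128 ≈ 4.969 μg/mL.
Steady-state trough Cmin,ss = C₀·f/(1−f) ≈ 4.969 × 0.0718/0.9282 ≈ 0.384 μg/mL.
Trough 0.4 μg/mL vs MEC 1 μg/mL: subtherapeutic.

0.4 μg/mL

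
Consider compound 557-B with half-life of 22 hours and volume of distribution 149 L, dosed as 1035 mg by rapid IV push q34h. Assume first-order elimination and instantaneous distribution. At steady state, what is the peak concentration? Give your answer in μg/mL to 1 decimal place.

10.6 μg/mL

τ/t½ = 34/22 ≈ 1.5455, so fraction remaining f = (1/2)^(34/22) ≈ 0.3426.
At steady state, accumulation factor R = 1/(1 − e^(−kτ)) ≈ 1.5211.
Single-dose peak C₀ = D/Vd = 1035/149 ≈ 6.946 μg/mL.
Steady-state peak Cmax,ss = C₀·R ≈ 6.946 × 1.5211 ≈ 10.566 μg/mL.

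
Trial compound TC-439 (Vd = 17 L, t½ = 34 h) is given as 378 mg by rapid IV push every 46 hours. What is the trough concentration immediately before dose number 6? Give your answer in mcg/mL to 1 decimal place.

f = (1/2)^(τ/t½) = (1/2)^(46/34) ≈ 0.3915.
C₀ = D/Vd = 378/17 ≈ 22.235 mcg/mL.
Before the 6th dose, 5 doses have been given. Superposition: Cmin = C₀·(f + f² + … + f^5).
≈ 22.235 × (0.3915 + 0.1533 + 0.0600 + 0.0235 + 0.0092) ≈ 22.235 × 0.6375 ≈ 14.175 mcg/mL.

14.2 mcg/mL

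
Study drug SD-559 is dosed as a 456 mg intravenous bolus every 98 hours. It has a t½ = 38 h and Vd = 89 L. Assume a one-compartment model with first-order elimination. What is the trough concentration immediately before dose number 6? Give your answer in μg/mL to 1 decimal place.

f = (1/2)^(τ/t½) = (1/2)^(98/38) ≈ 0.1674.
C₀ = D/Vd = 456/89 ≈ 5.124 μg/mL.
Before the 6th dose, 5 doses have been given. Superposition: Cmin = C₀·(f + f² + … + f^5).
≈ 5.124 × (0.1674 + 0.0280 + 0.0047 + 0.0008 + 0.0001) ≈ 5.124 × 0.2010 ≈ 1.030 μg/mL.

1.0 μg/mL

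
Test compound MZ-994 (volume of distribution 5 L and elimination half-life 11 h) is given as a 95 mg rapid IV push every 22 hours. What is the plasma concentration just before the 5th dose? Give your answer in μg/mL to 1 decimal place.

f = (1/2)^(τ/t½) = (1/2)^(22/11) ≈ 0.2500.
C₀ = D/Vd = 95/5 ≈ 19.000 μg/mL.
Before the 5th dose, 4 doses have been given. Superposition: Cmin = C₀·(f + f² + … + f^4).
≈ 19.000 × (0.2500 + 0.0625 + 0.0156 + 0.0039) ≈ 19.000 × 0.3320 ≈ 6.308 μg/mL.

6.3 μg/mL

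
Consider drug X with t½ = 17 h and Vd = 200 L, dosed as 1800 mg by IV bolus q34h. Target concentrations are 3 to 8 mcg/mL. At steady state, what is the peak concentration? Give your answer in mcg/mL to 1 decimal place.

12.0 mcg/mL

The dosing interval is 2 half-lives, so f = 2^(−2) = 0.25.
At steady state, R = 1/(1 − 0.25) = 4/3.
Single-dose peak C₀ = D/Vd = 1800/200 = 9 mcg/mL.
Steady-state peak Cmax,ss = C₀·R = 9 × 4/3 ≈ 12.000 mcg/mL.
Peak 12.0 mcg/mL vs MTC 8 mcg/mL: exceeds toxic threshold.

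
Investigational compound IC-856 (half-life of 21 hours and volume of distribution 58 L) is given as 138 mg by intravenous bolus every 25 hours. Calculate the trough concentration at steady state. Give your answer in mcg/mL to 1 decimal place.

τ/t½ = 25/21 ≈ 1.1905, so fraction remaining f = (1/2)^(25/21) ≈ 0.4382.
Accumulation ratio R = 1/(1 − f) ≈ 1/0.5618 ≈ 1.7800.
Each bolus raises the concentration by D/Vd = 138/58 ≈ 2.379 mcg/mL.
Steady-state peak Cmax,ss = C₀·R ≈ 2.379 × 1.7800 ≈ 4.235 mcg/mL.
One interval later, Cmin,ss = Cmax,ss·e^(−kτ) ≈ 4.235 × 0.4382 ≈ 1.856 mcg/mL.

1.9 mcg/mL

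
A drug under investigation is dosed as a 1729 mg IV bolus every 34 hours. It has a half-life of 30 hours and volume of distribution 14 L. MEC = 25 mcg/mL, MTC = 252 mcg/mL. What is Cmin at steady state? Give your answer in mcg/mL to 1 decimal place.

τ/t½ = 34/30 ≈ 1.1333, so fraction remaining f = (1/2)^(34/30) ≈ 0.4559.
Each bolus raises the concentration by D/Vd = 1729/14 ≈ 123.500 mcg/mL.
Steady-state trough Cmin,ss = C₀·f/(1−f) ≈ 123.500 × 0.4559/0.5441 ≈ 103.480 mcg/mL.
Trough 103.5 mcg/mL vs MEC 25 mcg/mL: adequate.

103.5 mcg/mL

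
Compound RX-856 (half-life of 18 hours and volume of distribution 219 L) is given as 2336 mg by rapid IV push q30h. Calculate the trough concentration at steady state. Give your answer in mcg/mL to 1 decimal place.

Over one 30-h interval, 30/18 ≈ 1.6667 half-lives elapse, leaving f ≈ 0.3150 of each dose.
Accumulation ratio R = 1/(1 − f) ≈ 1/0.6850 ≈ 1.4599.
Each bolus raises the concentration by D/Vd = 2336/219 ≈ 10.667 mcg/mL.
Steady-state peak Cmax,ss = C₀·R ≈ 10.667 × 1.4599 ≈ 15.573 mcg/mL.
One interval later, Cmin,ss = Cmax,ss·e^(−kτ) ≈ 15.573 × 0.3150 ≈ 4.905 mcg/mL.

4.9 mcg/mL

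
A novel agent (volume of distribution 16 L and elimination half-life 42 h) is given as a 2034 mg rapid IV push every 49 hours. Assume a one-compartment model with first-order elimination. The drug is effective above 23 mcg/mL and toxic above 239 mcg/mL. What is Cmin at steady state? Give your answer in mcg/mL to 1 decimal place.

τ/t½ = 49/42 ≈ 1.1667, so fraction remaining f = (1/2)^(49/42) ≈ 0.4454.
Single-dose peak C₀ = D/Vd = 2034/16 ≈ 127.125 mcg/mL.
Steady-state trough Cmin,ss = C₀·f/(1−f) ≈ 127.125 × 0.4454/0.5546 ≈ 102.094 mcg/mL.
Trough 102.1 mcg/mL vs MEC 23 mcg/mL: adequate.

102.1 mcg/mL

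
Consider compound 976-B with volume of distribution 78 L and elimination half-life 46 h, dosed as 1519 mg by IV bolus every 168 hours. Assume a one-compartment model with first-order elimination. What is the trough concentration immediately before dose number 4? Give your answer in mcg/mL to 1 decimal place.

1.7 mcg/mL

f = (1/2)^(τ/t½) = (1/2)^(168/46) ≈ 0.0795.
C₀ = D/Vd = 1519/78 ≈ 19.474 mcg/mL.
Before the 4th dose, 3 doses have been given. Superposition: Cmin = C₀·(f + f² + … + f^3).
≈ 19.474 × (0.0795 + 0.0063 + 0.0005) ≈ 19.474 × 0.0863 ≈ 1.681 mcg/mL.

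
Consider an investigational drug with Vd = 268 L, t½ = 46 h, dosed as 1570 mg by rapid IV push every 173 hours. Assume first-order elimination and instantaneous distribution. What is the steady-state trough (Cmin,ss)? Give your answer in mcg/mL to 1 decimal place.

k = ln2/t½ = ln2/46 ≈ 0.015068 h⁻¹; fraction remaining f = e^(−kτ) = e^(−0.015068×173) ≈ 0.0738.
Accumulation ratio R = 1/(1 − f) ≈ 1/0.9262 ≈ 1.0797.
Each bolus raises the concentration by D/Vd = 1570/268 ≈ 5.858 mcg/mL.
Steady-state peak Cmax,ss = C₀·R ≈ 5.858 × 1.0797 ≈ 6.325 mcg/mL.
One interval later, Cmin,ss = Cmax,ss·e^(−kτ) ≈ 6.325 × 0.0738 ≈ 0.467 mcg/mL.

0.5 mcg/mL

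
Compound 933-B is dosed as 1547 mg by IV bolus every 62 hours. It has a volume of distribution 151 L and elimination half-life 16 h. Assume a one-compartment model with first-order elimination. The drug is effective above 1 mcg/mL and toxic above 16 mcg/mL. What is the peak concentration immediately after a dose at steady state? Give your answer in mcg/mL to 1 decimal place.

11.0 mcg/mL

Over one 62-h interval, 62/16 ≈ 3.875 half-lives elapse, leaving f ≈ 0.0682 of each dose.
Accumulation ratio R = 1/(1 − f) ≈ 1/0.9318 ≈ 1.0732.
Single-dose peak C₀ = D/Vd = 1547/151 ≈ 10.245 mcg/mL.
Steady-state peak Cmax,ss = C₀·R ≈ 10.245 × 1.0732 ≈ 10.995 mcg/mL.
Peak 11.0 mcg/mL vs MTC 16 mcg/mL: below toxic threshold.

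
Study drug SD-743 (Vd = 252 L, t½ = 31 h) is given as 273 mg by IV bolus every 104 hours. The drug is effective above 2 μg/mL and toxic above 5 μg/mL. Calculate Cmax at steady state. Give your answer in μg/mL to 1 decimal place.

τ/t½ = 104/31 ≈ 3.3548, so fraction remaining f = (1/2)^(104/31) ≈ 0.0977.
At steady state, accumulation factor R = 1/(1 − e^(−kτ)) ≈ 1.1083.
Single-dose peak C₀ = D/Vd = 273/252 ≈ 1.083 μg/mL.
Steady-state peak Cmax,ss = C₀·R ≈ 1.083 × 1.1083 ≈ 1.200 μg/mL.
Peak 1.2 μg/mL vs MTC 5 μg/mL: below toxic threshold.

1.2 μg/mL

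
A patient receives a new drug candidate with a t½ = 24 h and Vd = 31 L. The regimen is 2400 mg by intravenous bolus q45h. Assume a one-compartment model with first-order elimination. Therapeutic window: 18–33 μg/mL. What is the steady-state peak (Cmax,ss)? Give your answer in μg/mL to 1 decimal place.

106.4 μg/mL

Over one 45-h interval, 45/24 ≈ 1.875 half-lives elapse, leaving f ≈ 0.2726 of each dose.
Accumulation ratio R = 1/(1 − f) ≈ 1/0.7274 ≈ 1.3748.
Each bolus raises the concentration by D/Vd = 2400/31 ≈ 77.419 μg/mL.
Cmax,ss = C₀/(1 − f) ≈ 77.419/0.7274 ≈ 106.432 μg/mL.
Peak 106.4 μg/mL vs MTC 33 μg/mL: exceeds toxic threshold.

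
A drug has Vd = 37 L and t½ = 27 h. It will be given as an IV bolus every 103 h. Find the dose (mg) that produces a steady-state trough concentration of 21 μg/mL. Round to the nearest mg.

τ/t½ = 103/27 ≈ 3.8148, so f = (1/2)^(103/27) ≈ 0.071060.
Cmin,ss = (D/Vd)·f/(1−f), so D = Cmin,ss·Vd·(1−f)/f.
D = 21 × 37 × (1−f)/f ≈ 21 × 37 × 13.07261 ≈ 10157.42 mg.

10157 mg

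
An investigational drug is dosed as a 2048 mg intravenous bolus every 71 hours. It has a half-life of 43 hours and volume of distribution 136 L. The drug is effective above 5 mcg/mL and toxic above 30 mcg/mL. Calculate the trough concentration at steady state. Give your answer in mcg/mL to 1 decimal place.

7.0 mcg/mL

τ/t½ = 71/43 ≈ 1.6512, so fraction remaining f = (1/2)^(71/43) ≈ 0.3184.
Accumulation ratio R = 1/(1 − f) ≈ 1/0.6816 ≈ 1.4671.
Each bolus raises the concentration by D/Vd = 2048/136 ≈ 15.059 mcg/mL.
Cmax,ss = C₀/(1 − f) ≈ 15.059/0.6816 ≈ 22.094 mcg/mL.
Steady-state trough Cmin,ss = Cmax,ss·f ≈ 22.094 × 0.3184 ≈ 7.035 mcg/mL.
Trough 7.0 mcg/mL vs MEC 5 mcg/mL: adequate.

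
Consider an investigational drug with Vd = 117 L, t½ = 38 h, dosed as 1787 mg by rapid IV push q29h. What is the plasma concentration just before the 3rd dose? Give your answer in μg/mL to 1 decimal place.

f = (1/2)^(τ/t½) = (1/2)^(29/38) ≈ 0.5892.
C₀ = D/Vd = 1787/117 ≈ 15.274 μg/mL.
Before the 3rd dose, 2 doses have been given. Superposition: Cmin = C₀·(f + f²).
≈ 15.274 × (0.5892 + 0.3472) ≈ 15.274 × 0.9364 ≈ 14.303 μg/mL.

14.3 μg/mL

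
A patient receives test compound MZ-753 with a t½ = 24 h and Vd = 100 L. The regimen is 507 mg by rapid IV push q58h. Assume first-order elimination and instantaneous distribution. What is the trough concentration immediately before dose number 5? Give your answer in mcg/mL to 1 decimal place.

f = (1/2)^(τ/t½) = (1/2)^(58/24) ≈ 0.1873.
C₀ = D/Vd = 507/100 ≈ 5.070 mcg/mL.
Before the 5th dose, 4 doses have been given. Superposition: Cmin = C₀·(f + f² + … + f^4).
≈ 5.070 × (0.1873 + 0.0351 + 0.0066 + 0.0012) ≈ 5.070 × 0.2302 ≈ 1.167 mcg/mL.

1.2 mcg/mL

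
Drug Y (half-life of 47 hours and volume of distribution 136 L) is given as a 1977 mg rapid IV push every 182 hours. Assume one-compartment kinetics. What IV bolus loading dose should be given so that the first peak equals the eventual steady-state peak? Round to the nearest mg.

2122 mg

f = (1/2)^(182/47) ≈ 0.068282; accumulation ratio R = 1/(1−f) ≈ 1.07329.
Loading dose to hit Cmax,ss on first dose: D_load = D_maint·R ≈ 1977 × 1.07329 ≈ 2121.89 mg.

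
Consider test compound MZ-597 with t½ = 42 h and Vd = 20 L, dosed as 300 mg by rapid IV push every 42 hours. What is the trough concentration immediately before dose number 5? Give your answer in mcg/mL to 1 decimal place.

14.1 mcg/mL

f = (1/2)^(τ/t½) = (1/2)^(42/42) ≈ 0.5000.
C₀ = D/Vd = 300/20 ≈ 15.000 mcg/mL.
Before the 5th dose, 4 doses have been given. Superposition: Cmin = C₀·(f + f² + … + f^4).
≈ 15.000 × (0.5000 + 0.2500 + 0.1250 + 0.0625) ≈ 15.000 × 0.9375 ≈ 14.062 mcg/mL.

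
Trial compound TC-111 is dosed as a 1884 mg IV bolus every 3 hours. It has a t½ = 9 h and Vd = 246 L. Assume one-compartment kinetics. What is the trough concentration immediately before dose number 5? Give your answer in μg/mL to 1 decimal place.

17.8 μg/mL

f = (1/2)^(τ/t½) = (1/2)^(3/9) ≈ 0.7937.
C₀ = D/Vd = 1884/246 ≈ 7.659 μg/mL.
Before the 5th dose, 4 doses have been given. Superposition: Cmin = C₀·(f + f² + … + f^4).
≈ 7.659 × (0.7937 + 0.6300 + 0.5000 + 0.3968) ≈ 7.659 × 2.3205 ≈ 17.773 μg/mL.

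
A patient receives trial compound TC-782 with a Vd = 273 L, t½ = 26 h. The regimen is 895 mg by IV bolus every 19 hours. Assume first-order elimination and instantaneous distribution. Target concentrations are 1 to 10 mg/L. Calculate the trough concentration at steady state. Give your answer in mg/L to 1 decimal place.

5.0 mg/L

τ/t½ = 19/26 ≈ 0.73077, so fraction remaining f = (1/2)^(19/26) ≈ 0.6026.
At steady state, accumulation factor R = 1/(1 − e^(−kτ)) ≈ 2.5164.
Each bolus raises the concentration by D/Vd = 895/273 ≈ 3.278 mg/L.
Steady-state peak Cmax,ss = C₀·R ≈ 3.278 × 2.5164 ≈ 8.249 mg/L.
One interval later, Cmin,ss = Cmax,ss·e^(−kτ) ≈ 8.249 × 0.6026 ≈ 4.971 mg/L.
Trough 5.0 mg/L vs MEC 1 mg/L: adequate.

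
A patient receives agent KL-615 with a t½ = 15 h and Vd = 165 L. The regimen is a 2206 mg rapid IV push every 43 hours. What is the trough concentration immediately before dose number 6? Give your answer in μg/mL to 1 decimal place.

2.1 μg/mL

f = (1/2)^(τ/t½) = (1/2)^(43/15) ≈ 0.1371.
C₀ = D/Vd = 2206/165 ≈ 13.370 μg/mL.
Before the 6th dose, 5 doses have been given. Superposition: Cmin = C₀·(f + f² + … + f^5).
≈ 13.370 × (0.1371 + 0.0188 + 0.0026 + 0.0004 + 0.0000) ≈ 13.370 × 0.1589 ≈ 2.124 μg/mL.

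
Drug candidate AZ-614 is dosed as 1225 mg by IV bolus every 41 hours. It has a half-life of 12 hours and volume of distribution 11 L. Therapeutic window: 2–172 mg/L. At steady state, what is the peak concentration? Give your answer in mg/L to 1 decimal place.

122.9 mg/L

Over one 41-h interval, 41/12 ≈ 3.4167 half-lives elapse, leaving f ≈ 0.0936 of each dose.
Accumulation ratio R = 1/(1 − f) ≈ 1/0.9064 ≈ 1.1033.
Each bolus raises the concentration by D/Vd = 1225/11 ≈ 111.364 mg/L.
Steady-state peak Cmax,ss = C₀·R ≈ 111.364 × 1.1033 ≈ 122.868 mg/L.
Peak 122.9 mg/L vs MTC 172 mg/L: below toxic threshold.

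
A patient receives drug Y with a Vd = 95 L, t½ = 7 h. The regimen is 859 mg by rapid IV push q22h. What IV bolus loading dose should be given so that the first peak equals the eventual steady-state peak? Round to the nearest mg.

969 mg

f = (1/2)^(22/7) ≈ 0.113215; accumulation ratio R = 1/(1−f) ≈ 1.12767.
Loading dose to hit Cmax,ss on first dose: D_load = D_maint·R ≈ 859 × 1.12767 ≈ 968.67 mg.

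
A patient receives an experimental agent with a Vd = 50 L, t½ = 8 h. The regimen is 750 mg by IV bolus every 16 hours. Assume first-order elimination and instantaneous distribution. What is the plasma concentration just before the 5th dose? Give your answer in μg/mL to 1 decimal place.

f = (1/2)^(τ/t½) = (1/2)^(16/8) ≈ 0.2500.
C₀ = D/Vd = 750/50 ≈ 15.000 μg/mL.
Before the 5th dose, 4 doses have been given. Superposition: Cmin = C₀·(f + f² + … + f^4).
≈ 15.000 × (0.2500 + 0.0625 + 0.0156 + 0.0039) ≈ 15.000 × 0.3320 ≈ 4.980 μg/mL.

5.0 μg/mL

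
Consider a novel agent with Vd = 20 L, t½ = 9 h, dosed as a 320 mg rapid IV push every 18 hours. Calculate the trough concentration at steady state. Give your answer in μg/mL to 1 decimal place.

The dosing interval is 2 half-lives, so f = 2^(−2) = 0.25.
Accumulation ratio R = 1/(1 − f) = 1/0.75 = 4/3.
Single-dose peak C₀ = D/Vd = 320/20 = 16 μg/mL.
Steady-state peak Cmax,ss = C₀·R = 16 × 4/3 ≈ 21.333 μg/mL.
Steady-state trough Cmin,ss = Cmax,ss·f ≈ 21.333 × 0.25 ≈ 5.333 μg/mL.

5.3 μg/mL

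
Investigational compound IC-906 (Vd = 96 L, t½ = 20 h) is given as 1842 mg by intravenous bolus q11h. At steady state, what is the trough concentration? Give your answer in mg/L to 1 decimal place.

τ/t½ = 11/20 ≈ 0.55, so fraction remaining f = (1/2)^(11/20) ≈ 0.6830.
At steady state, accumulation factor R = 1/(1 − e^(−kτ)) ≈ 3.1546.
Each bolus raises the concentration by D/Vd = 1842/96 ≈ 19.188 mg/L.
Cmax,ss = C₀/(1 − f) ≈ 19.188/0.3170 ≈ 60.530 mg/L.
One interval later, Cmin,ss = Cmax,ss·e^(−kτ) ≈ 60.530 × 0.6830 ≈ 41.342 mg/L.

41.3 mg/L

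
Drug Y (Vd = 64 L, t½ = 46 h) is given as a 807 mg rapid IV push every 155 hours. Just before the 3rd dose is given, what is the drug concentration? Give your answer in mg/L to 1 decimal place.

1.3 mg/L

f = (1/2)^(τ/t½) = (1/2)^(155/46) ≈ 0.0968.
C₀ = D/Vd = 807/64 ≈ 12.609 mg/L.
Before the 3rd dose, 2 doses have been given. Superposition: Cmin = C₀·(f + f²).
≈ 12.609 × (0.0968 + 0.0094) ≈ 12.609 × 0.1062 ≈ 1.339 mg/L.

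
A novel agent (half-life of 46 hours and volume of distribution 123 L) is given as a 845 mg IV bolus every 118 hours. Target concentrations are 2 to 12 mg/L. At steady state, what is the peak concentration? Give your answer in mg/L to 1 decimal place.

8.3 mg/L

Over one 118-h interval, 118/46 ≈ 2.5652 half-lives elapse, leaving f ≈ 0.1690 of each dose.
At steady state, accumulation factor R = 1/(1 − e^(−kτ)) ≈ 1.2034.
Single-dose peak C₀ = D/Vd = 845/123 ≈ 6.870 mg/L.
Cmax,ss = C₀/(1 − f) ≈ 6.870/0.8310 ≈ 8.267 mg/L.
Peak 8.3 mg/L vs MTC 12 mg/L: below toxic threshold.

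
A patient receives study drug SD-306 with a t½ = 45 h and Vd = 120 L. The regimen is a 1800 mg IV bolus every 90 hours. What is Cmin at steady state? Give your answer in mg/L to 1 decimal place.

5.0 mg/L

The dosing interval is 2 half-lives, so f = 2^(−2) = 0.25.
Accumulation ratio R = 1/(1 − f) = 1/0.75 = 4/3.
Single-dose peak C₀ = D/Vd = 1800/120 = 15 mg/L.
Steady-state peak Cmax,ss = C₀·R = 15 × 4/3 ≈ 20.000 mg/L.
Steady-state trough Cmin,ss = Cmax,ss·f ≈ 20.000 × 0.25 ≈ 5.000 mg/L.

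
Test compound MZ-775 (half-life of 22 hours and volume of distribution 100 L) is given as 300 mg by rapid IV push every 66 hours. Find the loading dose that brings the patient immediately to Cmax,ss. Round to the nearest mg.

343 mg

f = (1/2)^(66/22) ≈ 0.125000; accumulation ratio R = 1/(1−f) ≈ 1.14286.
Loading dose to hit Cmax,ss on first dose: D_load = D_maint·R ≈ 300 × 1.14286 ≈ 342.86 mg.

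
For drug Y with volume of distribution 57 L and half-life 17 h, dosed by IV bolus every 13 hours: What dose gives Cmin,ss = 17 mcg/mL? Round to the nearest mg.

677 mg

τ/t½ = 13/17 ≈ 0.76471, so f = (1/2)^(13/17) ≈ 0.588573.
Cmin,ss = (D/Vd)·f/(1−f), so D = Cmin,ss·Vd·(1−f)/f.
D = 17 × 57 × (1−f)/f ≈ 17 × 57 × 0.69902 ≈ 677.35 mg.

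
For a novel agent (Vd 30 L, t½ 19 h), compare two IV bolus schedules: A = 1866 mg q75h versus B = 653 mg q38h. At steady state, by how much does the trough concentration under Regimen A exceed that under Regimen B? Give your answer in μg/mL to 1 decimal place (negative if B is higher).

-2.9 μg/mL

Regimen A: f = (1/2)^(75/19) ≈ 0.0648; Cmin,ss = (1866/30)·f/(1−f) ≈ 4.310 μg/mL.
Regimen B: f = (1/2)^(38/19) ≈ 0.2500; Cmin,ss = (653/30)·f/(1−f) ≈ 7.256 μg/mL.
Difference ≈ 4.310 − 7.256 ≈ -2.946 μg/mL.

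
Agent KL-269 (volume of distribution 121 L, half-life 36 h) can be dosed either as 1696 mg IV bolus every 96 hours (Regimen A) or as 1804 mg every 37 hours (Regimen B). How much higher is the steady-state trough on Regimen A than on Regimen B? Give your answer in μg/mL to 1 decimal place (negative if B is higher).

-11.7 μg/mL

Regimen A: f = (1/2)^(96/36) ≈ 0.1575; Cmin,ss = (1696/121)·f/(1−f) ≈ 2.620 μg/mL.
Regimen B: f = (1/2)^(37/36) ≈ 0.4905; Cmin,ss = (1804/121)·f/(1−f) ≈ 14.353 μg/mL.
Difference ≈ 2.620 − 14.353 ≈ -11.733 μg/mL.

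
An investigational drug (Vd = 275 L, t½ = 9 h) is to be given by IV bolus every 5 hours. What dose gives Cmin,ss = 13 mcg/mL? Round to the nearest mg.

τ/t½ = 5/9 ≈ 0.55556, so f = (1/2)^(5/9) ≈ 0.680395.
Cmin,ss = (D/Vd)·f/(1−f), so D = Cmin,ss·Vd·(1−f)/f.
D = 13 × 275 × (1−f)/f ≈ 13 × 275 × 0.46973 ≈ 1679.28 mg.

1679 mg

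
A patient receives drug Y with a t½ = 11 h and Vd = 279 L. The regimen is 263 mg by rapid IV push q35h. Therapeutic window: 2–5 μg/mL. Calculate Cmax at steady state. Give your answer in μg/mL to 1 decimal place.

k = ln2/t½ = ln2/11 ≈ 0.063013 h⁻¹; fraction remaining f = e^(−kτ) = e^(−0.063013×35) ≈ 0.1102.
At steady state, accumulation factor R = 1/(1 − e^(−kτ)) ≈ 1.1238.
Each bolus raises the concentration by D/Vd = 263/279 ≈ 0.943 μg/mL.
Cmax,ss = C₀/(1 − f) ≈ 0.943/0.8898 ≈ 1.060 μg/mL.
Peak 1.1 μg/mL vs MTC 5 μg/mL: below toxic threshold.

1.1 μg/mL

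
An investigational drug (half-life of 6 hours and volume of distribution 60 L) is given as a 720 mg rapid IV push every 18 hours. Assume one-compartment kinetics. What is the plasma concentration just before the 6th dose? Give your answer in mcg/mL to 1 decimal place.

1.7 mcg/mL

f = (1/2)^(τ/t½) = (1/2)^(18/6) ≈ 0.1250.
C₀ = D/Vd = 720/60 ≈ 12.000 mcg/mL.
Before the 6th dose, 5 doses have been given. Superposition: Cmin = C₀·(f + f² + … + f^5).
≈ 12.000 × (0.1250 + 0.0156 + 0.0020 + 0.0002 + 0.0000) ≈ 12.000 × 0.1428 ≈ 1.714 mcg/mL.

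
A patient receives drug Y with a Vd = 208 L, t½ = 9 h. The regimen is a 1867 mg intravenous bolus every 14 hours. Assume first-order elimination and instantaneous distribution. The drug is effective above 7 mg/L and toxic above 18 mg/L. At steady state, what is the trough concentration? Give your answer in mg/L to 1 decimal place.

4.6 mg/L

Over one 14-h interval, 14/9 ≈ 1.5556 half-lives elapse, leaving f ≈ 0.3402 of each dose.
Single-dose peak C₀ = D/Vd = 1867/208 ≈ 8.976 mg/L.
Steady-state trough Cmin,ss = C₀·f/(1−f) ≈ 8.976 × 0.3402/0.6598 ≈ 4.628 mg/L.
Trough 4.6 mg/L vs MEC 7 mg/L: subtherapeutic.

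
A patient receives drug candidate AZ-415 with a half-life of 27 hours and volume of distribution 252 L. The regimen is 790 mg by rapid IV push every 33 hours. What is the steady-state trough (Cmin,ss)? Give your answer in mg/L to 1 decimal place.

Over one 33-h interval, 33/27 ≈ 1.2222 half-lives elapse, leaving f ≈ 0.4286 of each dose.
Single-dose peak C₀ = D/Vd = 790/252 ≈ 3.135 mg/L.
Steady-state trough Cmin,ss = C₀·f/(1−f) ≈ 3.135 × 0.4286/0.5714 ≈ 2.352 mg/L.

2.4 mg/L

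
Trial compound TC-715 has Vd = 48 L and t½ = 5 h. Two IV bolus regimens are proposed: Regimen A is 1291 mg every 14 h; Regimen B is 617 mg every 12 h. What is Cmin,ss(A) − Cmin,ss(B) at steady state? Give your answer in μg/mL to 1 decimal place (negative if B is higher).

Regimen A: f = (1/2)^(14/5) ≈ 0.1436; Cmin,ss = (1291/48)·f/(1−f) ≈ 4.510 μg/mL.
Regimen B: f = (1/2)^(12/5) ≈ 0.1895; Cmin,ss = (617/48)·f/(1−f) ≈ 3.005 μg/mL.
Difference ≈ 4.510 − 3.005 ≈ 1.505 μg/mL.

1.5 μg/mL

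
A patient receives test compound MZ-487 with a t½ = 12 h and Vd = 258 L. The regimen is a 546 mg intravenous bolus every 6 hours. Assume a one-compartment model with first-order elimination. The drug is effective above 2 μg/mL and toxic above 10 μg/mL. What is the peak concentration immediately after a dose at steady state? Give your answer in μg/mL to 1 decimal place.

k = ln2/t½ = ln2/12 ≈ 0.057762 h⁻¹; fraction remaining f = e^(−kτ) = e^(−0.057762×6) ≈ 0.7071.
Accumulation ratio R = 1/(1 − f) ≈ 1/0.2929 ≈ 3.4141.
Single-dose peak C₀ = D/Vd = 546/258 ≈ 2.116 μg/mL.
Steady-state peak Cmax,ss = C₀·R ≈ 2.116 × 3.4141 ≈ 7.224 μg/mL.
Peak 7.2 μg/mL vs MTC 10 μg/mL: below toxic threshold.

7.2 μg/mL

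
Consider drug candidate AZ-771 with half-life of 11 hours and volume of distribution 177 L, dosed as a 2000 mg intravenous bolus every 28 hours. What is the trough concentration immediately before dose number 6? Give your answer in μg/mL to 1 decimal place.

2.3 μg/mL

f = (1/2)^(τ/t½) = (1/2)^(28/11) ≈ 0.1713.
C₀ = D/Vd = 2000/177 ≈ 11.299 μg/mL.
Before the 6th dose, 5 doses have been given. Superposition: Cmin = C₀·(f + f² + … + f^5).
≈ 11.299 × (0.1713 + 0.0293 + 0.0050 + 0.0009 + 0.0001) ≈ 11.299 × 0.2066 ≈ 2.334 μg/mL.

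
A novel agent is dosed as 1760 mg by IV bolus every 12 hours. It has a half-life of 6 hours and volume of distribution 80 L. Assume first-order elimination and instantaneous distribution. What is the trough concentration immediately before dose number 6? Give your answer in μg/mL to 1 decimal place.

f = (1/2)^(τ/t½) = (1/2)^(12/6) ≈ 0.2500.
C₀ = D/Vd = 1760/80 ≈ 22.000 μg/mL.
Before the 6th dose, 5 doses have been given. Superposition: Cmin = C₀·(f + f² + … + f^5).
≈ 22.000 × (0.2500 + 0.0625 + 0.0156 + 0.0039 + 0.0010) ≈ 22.000 × 0.3330 ≈ 7.326 μg/mL.

7.3 μg/mL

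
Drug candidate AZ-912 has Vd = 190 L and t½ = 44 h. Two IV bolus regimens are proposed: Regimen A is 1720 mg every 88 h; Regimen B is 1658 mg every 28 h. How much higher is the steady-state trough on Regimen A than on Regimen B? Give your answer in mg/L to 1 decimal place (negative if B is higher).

Regimen A: f = (1/2)^(88/44) ≈ 0.2500; Cmin,ss = (1720/190)·f/(1−f) ≈ 3.018 mg/L.
Regimen B: f = (1/2)^(28/44) ≈ 0.6433; Cmin,ss = (1658/190)·f/(1−f) ≈ 15.738 mg/L.
Difference ≈ 3.018 − 15.738 ≈ -12.720 mg/L.

-12.7 mg/L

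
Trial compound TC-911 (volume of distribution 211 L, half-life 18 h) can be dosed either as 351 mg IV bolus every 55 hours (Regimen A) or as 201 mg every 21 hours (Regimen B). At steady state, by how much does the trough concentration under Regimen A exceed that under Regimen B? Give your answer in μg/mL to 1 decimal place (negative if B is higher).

Regimen A: f = (1/2)^(55/18) ≈ 0.1203; Cmin,ss = (351/211)·f/(1−f) ≈ 0.227 μg/mL.
Regimen B: f = (1/2)^(21/18) ≈ 0.4454; Cmin,ss = (201/211)·f/(1−f) ≈ 0.765 μg/mL.
Difference ≈ 0.227 − 0.765 ≈ -0.538 μg/mL.

-0.5 μg/mL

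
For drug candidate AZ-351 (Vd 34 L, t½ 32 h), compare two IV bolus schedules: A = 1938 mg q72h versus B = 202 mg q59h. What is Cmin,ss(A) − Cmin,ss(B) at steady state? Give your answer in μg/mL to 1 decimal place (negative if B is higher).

12.9 μg/mL

Regimen A: f = (1/2)^(72/32) ≈ 0.2102; Cmin,ss = (1938/34)·f/(1−f) ≈ 15.170 μg/mL.
Regimen B: f = (1/2)^(59/32) ≈ 0.2786; Cmin,ss = (202/34)·f/(1−f) ≈ 2.294 μg/mL.
Difference ≈ 15.170 − 2.294 ≈ 12.876 μg/mL.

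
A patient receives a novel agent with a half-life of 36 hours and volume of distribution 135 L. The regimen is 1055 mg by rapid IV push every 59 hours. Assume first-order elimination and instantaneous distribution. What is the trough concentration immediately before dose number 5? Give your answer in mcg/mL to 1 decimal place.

3.7 mcg/mL

f = (1/2)^(τ/t½) = (1/2)^(59/36) ≈ 0.3211.
C₀ = D/Vd = 1055/135 ≈ 7.815 mcg/mL.
Before the 5th dose, 4 doses have been given. Superposition: Cmin = C₀·(f + f² + … + f^4).
≈ 7.815 × (0.3211 + 0.1031 + 0.0331 + 0.0106) ≈ 7.815 × 0.4679 ≈ 3.657 mcg/mL.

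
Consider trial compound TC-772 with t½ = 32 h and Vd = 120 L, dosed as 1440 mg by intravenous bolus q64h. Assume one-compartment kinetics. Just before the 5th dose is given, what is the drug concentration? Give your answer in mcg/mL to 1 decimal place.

4.0 mcg/mL

f = (1/2)^(τ/t½) = (1/2)^(64/32) ≈ 0.2500.
C₀ = D/Vd = 1440/120 ≈ 12.000 mcg/mL.
Before the 5th dose, 4 doses have been given. Superposition: Cmin = C₀·(f + f² + … + f^4).
≈ 12.000 × (0.2500 + 0.0625 + 0.0156 + 0.0039) ≈ 12.000 × 0.3320 ≈ 3.984 mcg/mL.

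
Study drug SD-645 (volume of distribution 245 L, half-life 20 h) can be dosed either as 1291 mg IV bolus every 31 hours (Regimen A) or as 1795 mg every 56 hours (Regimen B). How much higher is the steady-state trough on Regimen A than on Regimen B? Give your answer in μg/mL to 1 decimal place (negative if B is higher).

1.5 μg/mL

Regimen A: f = (1/2)^(31/20) ≈ 0.3415; Cmin,ss = (1291/245)·f/(1−f) ≈ 2.733 μg/mL.
Regimen B: f = (1/2)^(56/20) ≈ 0.1436; Cmin,ss = (1795/245)·f/(1−f) ≈ 1.229 μg/mL.
Difference ≈ 2.733 − 1.229 ≈ 1.504 μg/mL.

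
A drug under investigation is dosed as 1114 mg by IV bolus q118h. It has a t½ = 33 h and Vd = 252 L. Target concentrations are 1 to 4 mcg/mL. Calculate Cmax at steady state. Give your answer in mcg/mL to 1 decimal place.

4.8 mcg/mL

k = ln2/t½ = ln2/33 ≈ 0.021004 h⁻¹; fraction remaining f = e^(−kτ) = e^(−0.021004×118) ≈ 0.0839.
Accumulation ratio R = 1/(1 − f) ≈ 1/0.9161 ≈ 1.0916.
Each bolus raises the concentration by D/Vd = 1114/252 ≈ 4.421 mcg/mL.
Cmax,ss = C₀/(1 − f) ≈ 4.421/0.9161 ≈ 4.826 mcg/mL.
Peak 4.8 mcg/mL vs MTC 4 mcg/mL: exceeds toxic threshold.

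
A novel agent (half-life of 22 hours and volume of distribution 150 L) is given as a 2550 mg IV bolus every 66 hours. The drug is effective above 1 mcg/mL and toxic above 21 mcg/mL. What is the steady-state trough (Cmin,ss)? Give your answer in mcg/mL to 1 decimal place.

2.4 mcg/mL

The dosing interval is 3 half-lives, so f = 2^(−3) = 0.125.
Accumulation ratio R = 1/(1 − f) = 1/0.875 = 8/7.
Single-dose peak C₀ = D/Vd = 2550/150 = 17 mcg/mL.
Steady-state peak Cmax,ss = C₀·R = 17 × 8/7 ≈ 19.429 mcg/mL.
Steady-state trough Cmin,ss = Cmax,ss·f ≈ 19.429 × 0.125 ≈ 2.429 mcg/mL.
Trough 2.4 mcg/mL vs MEC 1 mcg/mL: adequate.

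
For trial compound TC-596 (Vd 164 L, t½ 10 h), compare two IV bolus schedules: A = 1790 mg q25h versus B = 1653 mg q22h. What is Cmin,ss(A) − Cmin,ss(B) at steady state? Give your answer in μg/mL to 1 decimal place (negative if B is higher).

Regimen A: f = (1/2)^(25/10) ≈ 0.1768; Cmin,ss = (1790/164)·f/(1−f) ≈ 2.344 μg/mL.
Regimen B: f = (1/2)^(22/10) ≈ 0.2176; Cmin,ss = (1653/164)·f/(1−f) ≈ 2.803 μg/mL.
Difference ≈ 2.344 − 2.803 ≈ -0.459 μg/mL.

-0.5 μg/mL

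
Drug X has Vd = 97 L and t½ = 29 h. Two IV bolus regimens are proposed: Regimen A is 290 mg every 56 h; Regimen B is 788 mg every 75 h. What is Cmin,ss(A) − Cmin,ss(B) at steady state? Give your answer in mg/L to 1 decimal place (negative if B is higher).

-0.6 mg/L

Regimen A: f = (1/2)^(56/29) ≈ 0.2622; Cmin,ss = (290/97)·f/(1−f) ≈ 1.062 mg/L.
Regimen B: f = (1/2)^(75/29) ≈ 0.1665; Cmin,ss = (788/97)·f/(1−f) ≈ 1.623 mg/L.
Difference ≈ 1.062 − 1.623 ≈ -0.561 mg/L.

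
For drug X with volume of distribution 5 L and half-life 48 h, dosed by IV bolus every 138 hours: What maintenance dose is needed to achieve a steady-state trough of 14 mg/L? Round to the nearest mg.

τ/t½ = 138/48 ≈ 2.875, so f = (1/2)^(138/48) ≈ 0.136313.
Cmin,ss = (D/Vd)·f/(1−f), so D = Cmin,ss·Vd·(1−f)/f.
D = 14 × 5 × (1−f)/f ≈ 14 × 5 × 6.33606 ≈ 443.52 mg.

444 mg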